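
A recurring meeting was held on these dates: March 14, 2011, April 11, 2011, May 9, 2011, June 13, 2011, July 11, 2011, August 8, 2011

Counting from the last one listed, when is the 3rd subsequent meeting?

November 14, 2011

These are Mondays at 28- or 35-day spacing (28, 28, 35, 28, 28).
The pattern: 2nd Monday of the month.
September 2011 — 2nd Monday is September 12, 2011.
2nd Monday of October 2011: October 10, 2011.
November 2011 — 2nd Monday is November 14, 2011.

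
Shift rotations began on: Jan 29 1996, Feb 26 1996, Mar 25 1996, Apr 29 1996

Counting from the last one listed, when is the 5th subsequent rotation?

Every date is a Monday; gaps 28, 28, 35 days.
Each is the last Monday of its month (at least one falls on the 29th or later, ruling out '4th Monday').
May 1996 ends with Monday May 27 1996.
Last Monday of June 1996: Jun 24 1996.
July 1996 ends with Monday Jul 29 1996.
Last Monday of August 1996: Aug 26 1996.
Last Monday of September 1996: Sep 30 1996.

Sep 30 1996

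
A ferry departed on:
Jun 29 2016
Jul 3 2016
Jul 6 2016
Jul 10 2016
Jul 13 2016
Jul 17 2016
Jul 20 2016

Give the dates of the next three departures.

The gap pattern 4, 3, 4, 3, 4, 3 repeats every 2 events.
These are the Wednesdays and Sundays of each week.
The following Sunday is Jul 24 2016.
Next Wednesday: Jul 27 2016.
Next Sunday: Jul 31 2016.

Jul 24 2016, Jul 27 2016, Jul 31 2016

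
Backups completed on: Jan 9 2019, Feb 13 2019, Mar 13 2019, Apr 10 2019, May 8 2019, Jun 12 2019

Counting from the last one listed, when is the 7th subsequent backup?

Jan 8 2020

All dates are Wednesdays, 35, 28, 28, 28, 35 days apart.
Specifically, the 2nd Wednesday of each month.
2nd Wednesday of July 2019: Jul 10 2019.
August 2019 — 2nd Wednesday is Aug 14 2019.
September 2019 — 2nd Wednesday is Sep 11 2019.
2nd Wednesday of October 2019: Oct 9 2019.
November 2019 — 2nd Wednesday is Nov 13 2019.
December 2019 — 2nd Wednesday is Dec 11 2019.
January 2020 — 2nd Wednesday is Jan 8 2020.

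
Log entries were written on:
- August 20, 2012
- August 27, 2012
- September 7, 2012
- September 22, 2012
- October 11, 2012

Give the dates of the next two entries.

November 3, 2012; November 30, 2012

The spacing grows by 4 each time: 7, 11, 15, 19 days.
Next gap: 23 days. October 11, 2012 + 23 days = November 3, 2012.
Next gap: 27 days. November 3, 2012 + 27 days = November 30, 2012.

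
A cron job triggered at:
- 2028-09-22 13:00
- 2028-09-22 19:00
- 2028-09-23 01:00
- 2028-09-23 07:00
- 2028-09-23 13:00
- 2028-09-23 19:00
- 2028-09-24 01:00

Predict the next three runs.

2028-09-24 07:00, 2028-09-24 13:00, 2028-09-24 19:00

Gaps: 6, 6, 6, 6, 6, 6 hours — each event is 6 hours after the previous one.
2028-09-24 01:00 + 6 h = 2028-09-24 07:00.
2028-09-24 07:00 + 6 h = 2028-09-24 13:00.
2028-09-24 13:00 + 6 h = 2028-09-24 19:00.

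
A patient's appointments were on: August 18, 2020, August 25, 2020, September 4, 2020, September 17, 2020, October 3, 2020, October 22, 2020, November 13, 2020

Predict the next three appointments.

December 8, 2020; January 5, 2021; February 5, 2021

The spacing grows by 3 each time: 7, 10, 13, 16, 19, 22 days.
Next gap: 25 days. November 13, 2020 + 25 days = December 8, 2020.
Next gap: 28 days. December 8, 2020 + 28 days = January 5, 2021.
Next gap: 31 days. January 5, 2021 + 31 days = February 5, 2021.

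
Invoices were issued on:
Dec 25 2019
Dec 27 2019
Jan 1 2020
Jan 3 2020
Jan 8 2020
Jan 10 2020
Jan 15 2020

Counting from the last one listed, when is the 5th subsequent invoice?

The gap pattern 2, 5, 2, 5, 2, 5 repeats every 2 events.
These are the Wednesdays and Fridays of each week.
Next Friday: Jan 17 2020.
Next Wednesday: Jan 22 2020.
Next Friday: Jan 24 2020.
The following Wednesday is Jan 29 2020.
The following Friday is Jan 31 2020.

Jan 31 2020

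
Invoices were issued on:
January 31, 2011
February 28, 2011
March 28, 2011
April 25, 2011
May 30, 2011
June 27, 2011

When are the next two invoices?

July 25, 2011; August 29, 2011

These are Mondays with 28, 28, 28, 35, 28-day gaps.
Each is the final Monday of its month — January 31, 2011 is past the 28th, so '4th Monday' doesn't fit.
July 2011 ends with Monday July 25, 2011.
Last Monday of August 2011: August 29, 2011.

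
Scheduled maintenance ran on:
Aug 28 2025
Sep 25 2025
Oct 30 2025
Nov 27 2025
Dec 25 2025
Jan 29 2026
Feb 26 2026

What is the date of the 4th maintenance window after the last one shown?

Jun 25 2026

These are Thursdays with 28, 35, 28, 28, 35, 28-day gaps.
Each is the final Thursday of its month — Oct 30 2025 is past the 28th, so '4th Thursday' doesn't fit.
Last Thursday of March 2026: Mar 26 2026.
April 2026 ends with Thursday Apr 30 2026.
May 2026 ends with Thursday May 28 2026.
Last Thursday of June 2026: Jun 25 2026.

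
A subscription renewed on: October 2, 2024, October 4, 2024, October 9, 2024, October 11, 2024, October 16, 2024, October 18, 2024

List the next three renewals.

Every event lands on a Wednesday or Friday (gaps cycle 2, 5, 2, 5, 2).
So the schedule is: every Wednesday and Friday.
The following Wednesday is October 23, 2024.
The following Friday is October 25, 2024.
Next Wednesday: October 30, 2024.

October 23, 2024; October 25, 2024; October 30, 2024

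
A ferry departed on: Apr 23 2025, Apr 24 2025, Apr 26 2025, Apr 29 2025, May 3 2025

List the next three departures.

May 8 2025, May 14 2025, May 21 2025

The spacing grows by 1 each time: 1, 2, 3, 4 days.
Next gap: 5 days. May 3 2025 + 5 days = May 8 2025.
Next gap: 6 days. May 8 2025 + 6 days = May 14 2025.
Next gap: 7 days. May 14 2025 + 7 days = May 21 2025.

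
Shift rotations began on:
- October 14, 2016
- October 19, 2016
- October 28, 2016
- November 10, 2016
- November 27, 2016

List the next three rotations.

Intervals are 5, 9, 13, 17 days — an arithmetic progression with common difference 4.
Next gap: 21 days. November 27, 2016 + 21 days = December 18, 2016.
Next gap: 25 days. December 18, 2016 + 25 days = January 12, 2017.
Next gap: 29 days. January 12, 2017 + 29 days = February 10, 2017.

December 18, 2016; January 12, 2017; February 10, 2017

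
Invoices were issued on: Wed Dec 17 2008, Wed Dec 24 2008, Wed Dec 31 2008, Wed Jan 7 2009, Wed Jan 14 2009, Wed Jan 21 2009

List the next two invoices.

Wed Jan 28 2009, Wed Feb 4 2009

The spacing is 7, 7, 7, 7, 7 days — always 7 days.
Wed Jan 21 2009 + 7 days = Wed Jan 28 2009.
Wed Jan 28 2009 + 7 days = Wed Feb 4 2009.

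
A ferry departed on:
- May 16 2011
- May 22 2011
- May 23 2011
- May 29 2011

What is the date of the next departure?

Every event lands on a Monday or Sunday (gaps cycle 6, 1, 6).
So the schedule is: every Monday and Sunday.
The following Monday is May 30 2011.

May 30 2011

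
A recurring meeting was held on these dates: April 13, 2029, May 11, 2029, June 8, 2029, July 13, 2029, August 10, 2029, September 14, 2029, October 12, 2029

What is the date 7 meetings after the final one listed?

All dates are Fridays, 28, 28, 35, 28, 35, 28 days apart.
Specifically, the 2nd Friday of each month.
November 2029 — 2nd Friday is November 9, 2029.
December 2029 — 2nd Friday is December 14, 2029.
January 2030 — 2nd Friday is January 11, 2030.
2nd Friday of February 2030: February 8, 2030.
March 2030 — 2nd Friday is March 8, 2030.
April 2030 — 2nd Friday is April 12, 2030.
2nd Friday of May 2030: May 10, 2030.

May 10, 2030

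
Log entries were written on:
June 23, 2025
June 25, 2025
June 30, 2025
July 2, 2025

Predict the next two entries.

Gaps: 2, 5, 2 days — not constant, but cyclic with period 2.
The events fall on every Monday and Wednesday.
The following Monday is July 7, 2025.
The following Wednesday is July 9, 2025.

July 7, 2025; July 9, 2025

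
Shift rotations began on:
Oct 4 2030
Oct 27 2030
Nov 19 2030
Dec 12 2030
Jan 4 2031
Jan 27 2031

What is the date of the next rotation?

Feb 19 2031

Gaps between consecutive events: 23, 23, 23, 23, 23 days — a constant 23-day interval.
Jan 27 2031 + 23 days = Feb 19 2031.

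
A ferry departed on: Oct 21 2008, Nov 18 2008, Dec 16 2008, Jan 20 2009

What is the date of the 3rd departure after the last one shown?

Apr 21 2009

Gaps: 28, 28, 35 days — a mix of 28 and 35. Every date is a Tuesday.
Each is the 3rd Tuesday of its month.
3rd Tuesday of February 2009: Feb 17 2009.
3rd Tuesday of March 2009: Mar 17 2009.
April 2009 — 3rd Tuesday is Apr 21 2009.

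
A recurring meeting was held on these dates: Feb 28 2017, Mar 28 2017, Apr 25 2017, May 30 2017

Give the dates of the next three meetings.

Every date is a Tuesday; gaps 28, 28, 35 days.
Each is the last Tuesday of its month (at least one falls on the 29th or later, ruling out '4th Tuesday').
Last Tuesday of June 2017: Jun 27 2017.
Last Tuesday of July 2017: Jul 25 2017.
Last Tuesday of August 2017: Aug 29 2017.

Jun 27 2017, Jul 25 2017, Aug 29 2017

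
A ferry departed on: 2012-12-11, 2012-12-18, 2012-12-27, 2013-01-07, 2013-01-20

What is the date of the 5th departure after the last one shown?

The spacing grows by 2 each time: 7, 9, 11, 13 days.
Next gap: 15 days. 2013-01-20 + 15 days = 2013-02-04.
Next gap: 17 days. 2013-02-04 + 17 days = 2013-02-21.
Next gap: 19 days. 2013-02-21 + 19 days = 2013-03-12.
Next gap: 21 days. 2013-03-12 + 21 days = 2013-04-02.
Next gap: 23 days. 2013-04-02 + 23 days = 2013-04-25.

2013-04-25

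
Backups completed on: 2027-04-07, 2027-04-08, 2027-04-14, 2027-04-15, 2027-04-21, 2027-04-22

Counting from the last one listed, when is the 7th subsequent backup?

The gap pattern 1, 6, 1, 6, 1 repeats every 2 events.
These are the Wednesdays and Thursdays of each week.
Next Wednesday: 2027-04-28.
Next Thursday: 2027-04-29.
Next Wednesday: 2027-05-05.
The following Thursday is 2027-05-06.
The following Wednesday is 2027-05-12.
The following Thursday is 2027-05-13.
The following Wednesday is 2027-05-19.

2027-05-19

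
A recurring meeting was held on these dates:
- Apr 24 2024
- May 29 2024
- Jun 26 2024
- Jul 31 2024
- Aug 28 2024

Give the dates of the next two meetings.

Sep 25 2024, Oct 30 2024

All Wednesdays; the gaps (35, 28, 35, 28) vary with month length.
This is the last Wednesday of each month.
September 2024 ends with Wednesday Sep 25 2024.
Last Wednesday of October 2024: Oct 30 2024.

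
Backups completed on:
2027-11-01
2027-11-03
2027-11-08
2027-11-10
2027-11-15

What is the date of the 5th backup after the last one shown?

2027-12-01

Every event lands on a Monday or Wednesday (gaps cycle 2, 5, 2, 5).
So the schedule is: every Monday and Wednesday.
Next Wednesday: 2027-11-17.
Next Monday: 2027-11-22.
The following Wednesday is 2027-11-24.
The following Monday is 2027-11-29.
The following Wednesday is 2027-12-01.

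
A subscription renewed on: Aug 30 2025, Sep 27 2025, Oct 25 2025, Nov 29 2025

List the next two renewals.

All Saturdays; the gaps (28, 28, 35) vary with month length.
This is the last Saturday of each month.
December 2025 ends with Saturday Dec 27 2025.
January 2026 ends with Saturday Jan 31 2026.

Dec 27 2025, Jan 31 2026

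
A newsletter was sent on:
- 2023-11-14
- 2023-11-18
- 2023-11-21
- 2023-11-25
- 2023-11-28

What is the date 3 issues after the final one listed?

The gap pattern 4, 3, 4, 3 repeats every 2 events.
These are the Tuesdays and Saturdays of each week.
The following Saturday is 2023-12-02.
Next Tuesday: 2023-12-05.
Next Saturday: 2023-12-09.

2023-12-09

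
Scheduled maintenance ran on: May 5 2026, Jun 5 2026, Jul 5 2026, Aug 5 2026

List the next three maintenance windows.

Gaps: 31, 30, 31 days — not constant. Every event is on the 5th of the month.
Pattern: the 5th of each month.
September 2026: Sep 5 2026.
October 2026: Oct 5 2026.
Next: November 2026 → Nov 5 2026.

Sep 5 2026, Oct 5 2026, Nov 5 2026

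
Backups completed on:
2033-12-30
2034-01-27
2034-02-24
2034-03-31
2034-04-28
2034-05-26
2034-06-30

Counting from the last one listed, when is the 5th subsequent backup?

2034-11-24

These are Fridays with 28, 28, 35, 28, 28, 35-day gaps.
Each is the final Friday of its month — 2033-12-30 is past the 28th, so '4th Friday' doesn't fit.
July 2034 ends with Friday 2034-07-28.
August 2034 ends with Friday 2034-08-25.
September 2034 ends with Friday 2034-09-29.
Last Friday of October 2034: 2034-10-27.
November 2034 ends with Friday 2034-11-24.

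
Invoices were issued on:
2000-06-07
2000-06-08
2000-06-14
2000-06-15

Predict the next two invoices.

Gaps: 1, 6, 1 days — not constant, but cyclic with period 2.
The events fall on every Wednesday and Thursday.
The following Wednesday is 2000-06-21.
The following Thursday is 2000-06-22.

2000-06-21, 2000-06-22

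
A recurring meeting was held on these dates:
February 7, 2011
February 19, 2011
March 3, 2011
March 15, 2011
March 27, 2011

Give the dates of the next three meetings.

Gaps between consecutive events: 12, 12, 12, 12 days — a constant 12-day interval.
March 27, 2011 + 12 days = April 8, 2011.
April 8, 2011 + 12 days = April 20, 2011.
April 20, 2011 + 12 days = May 2, 2011.

April 8, 2011; April 20, 2011; May 2, 2011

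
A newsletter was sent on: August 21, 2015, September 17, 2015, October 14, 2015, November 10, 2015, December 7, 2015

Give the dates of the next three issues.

The spacing is 27, 27, 27, 27 days — always 27 days.
December 7, 2015 + 27 days = January 3, 2016.
January 3, 2016 + 27 days = January 30, 2016.
January 30, 2016 + 27 days = February 26, 2016.

January 3, 2016; January 30, 2016; February 26, 2016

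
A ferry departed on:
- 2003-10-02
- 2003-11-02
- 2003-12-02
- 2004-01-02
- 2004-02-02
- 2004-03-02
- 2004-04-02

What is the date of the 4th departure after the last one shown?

2004-08-02

Each date is the 2nd; the gaps (31, 30, 31, 31, 29, 31) track the month lengths.
The rule is the 2nd of each month.
May 2004: 2004-05-02.
June 2004: 2004-06-02.
July 2004: 2004-07-02.
Next: August 2004 → 2004-08-02.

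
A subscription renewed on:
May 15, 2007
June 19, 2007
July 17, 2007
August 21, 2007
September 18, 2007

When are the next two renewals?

These are Tuesdays at 28- or 35-day spacing (35, 28, 35, 28).
The pattern: 3rd Tuesday of the month.
3rd Tuesday of October 2007: October 16, 2007.
November 2007 — 3rd Tuesday is November 20, 2007.

October 16, 2007; November 20, 2007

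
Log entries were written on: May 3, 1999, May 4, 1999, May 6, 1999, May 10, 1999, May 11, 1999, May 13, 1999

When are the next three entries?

Every event lands on a Monday or Tuesday or Thursday (gaps cycle 1, 2, 4, 1, 2).
So the schedule is: every Monday, Tuesday and Thursday.
The following Monday is May 17, 1999.
The following Tuesday is May 18, 1999.
Next Thursday: May 20, 1999.

May 17, 1999; May 18, 1999; May 20, 1999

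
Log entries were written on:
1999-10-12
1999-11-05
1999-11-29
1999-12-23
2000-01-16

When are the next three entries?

Every event comes 24 days after the last (24, 24, 24, 24).
2000-01-16 + 24 days = 2000-02-09.
2000-02-09 + 24 days = 2000-03-04.
2000-03-04 + 24 days = 2000-03-28.

2000-02-09, 2000-03-04, 2000-03-28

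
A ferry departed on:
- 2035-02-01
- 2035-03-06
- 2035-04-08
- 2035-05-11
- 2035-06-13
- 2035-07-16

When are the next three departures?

2035-08-18, 2035-09-20, 2035-10-23

The spacing is 33, 33, 33, 33, 33 days — always 33 days.
2035-07-16 + 33 days = 2035-08-18.
2035-08-18 + 33 days = 2035-09-20.
2035-09-20 + 33 days = 2035-10-23.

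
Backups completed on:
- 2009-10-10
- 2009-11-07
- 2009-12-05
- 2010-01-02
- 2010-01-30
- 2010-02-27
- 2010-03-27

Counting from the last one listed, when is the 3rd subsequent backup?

2010-06-19

Every event comes 28 days after the last (28, 28, 28, 28, 28, 28).
2010-03-27 + 28 days = 2010-04-24.
2010-04-24 + 28 days = 2010-05-22.
2010-05-22 + 28 days = 2010-06-19.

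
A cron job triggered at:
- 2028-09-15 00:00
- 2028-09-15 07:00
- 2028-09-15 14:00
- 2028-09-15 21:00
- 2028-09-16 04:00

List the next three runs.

Spacing: 7, 7, 7, 7 h — constant 7 h.
2028-09-16 04:00 + 7 h = 2028-09-16 11:00.
2028-09-16 11:00 + 7 h = 2028-09-16 18:00.
2028-09-16 18:00 + 7 h = 2028-09-17 01:00.

2028-09-16 11:00, 2028-09-16 18:00, 2028-09-17 01:00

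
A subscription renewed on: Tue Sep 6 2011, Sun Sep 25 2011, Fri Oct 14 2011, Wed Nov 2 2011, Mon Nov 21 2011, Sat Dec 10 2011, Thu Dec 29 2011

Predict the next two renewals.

Tue Jan 17 2012, Sun Feb 5 2012

Every event comes 19 days after the last (19, 19, 19, 19, 19, 19).
Thu Dec 29 2011 + 19 days = Tue Jan 17 2012.
Tue Jan 17 2012 + 19 days = Sun Feb 5 2012.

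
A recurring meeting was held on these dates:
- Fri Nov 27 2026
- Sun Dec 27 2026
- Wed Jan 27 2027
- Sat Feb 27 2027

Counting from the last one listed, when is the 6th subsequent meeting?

Gaps: 30, 31, 31 days — not constant. Every event is on the 27th of the month.
Pattern: the 27th of each month.
Next: March 2027 → Sat Mar 27 2027.
Next: April 2027 → Tue Apr 27 2027.
Next: May 2027 → Thu May 27 2027.
Next: June 2027 → Sun Jun 27 2027.
Next: July 2027 → Tue Jul 27 2027.
August 2027: Fri Aug 27 2027.

Fri Aug 27 2027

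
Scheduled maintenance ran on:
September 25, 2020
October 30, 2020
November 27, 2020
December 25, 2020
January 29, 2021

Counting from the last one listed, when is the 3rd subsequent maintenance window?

All Fridays; the gaps (35, 28, 28, 35) vary with month length.
This is the last Friday of each month.
Last Friday of February 2021: February 26, 2021.
Last Friday of March 2021: March 26, 2021.
Last Friday of April 2021: April 30, 2021.

April 30, 2021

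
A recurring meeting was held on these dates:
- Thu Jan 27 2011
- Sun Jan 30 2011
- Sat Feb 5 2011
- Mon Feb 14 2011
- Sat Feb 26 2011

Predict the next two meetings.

Gaps: 3, 6, 9, 12 days — each gap is 3 larger than the previous one.
Next gap: 15 days. Sat Feb 26 2011 + 15 days = Sun Mar 13 2011.
Next gap: 18 days. Sun Mar 13 2011 + 18 days = Thu Mar 31 2011.

Sun Mar 13 2011, Thu Mar 31 2011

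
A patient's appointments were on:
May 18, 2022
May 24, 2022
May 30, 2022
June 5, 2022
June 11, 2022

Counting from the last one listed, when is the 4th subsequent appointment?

Gaps between consecutive events: 6, 6, 6, 6 days — a constant 6-day interval.
June 11, 2022 + 6 days = June 17, 2022.
June 17, 2022 + 6 days = June 23, 2022.
June 23, 2022 + 6 days = June 29, 2022.
June 29, 2022 + 6 days = July 5, 2022.

July 5, 2022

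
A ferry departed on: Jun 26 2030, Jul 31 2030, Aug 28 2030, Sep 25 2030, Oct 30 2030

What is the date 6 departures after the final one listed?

Apr 30 2031

All Wednesdays; the gaps (35, 28, 28, 35) vary with month length.
This is the last Wednesday of each month.
November 2030 ends with Wednesday Nov 27 2030.
Last Wednesday of December 2030: Dec 25 2030.
January 2031 ends with Wednesday Jan 29 2031.
Last Wednesday of February 2031: Feb 26 2031.
March 2031 ends with Wednesday Mar 26 2031.
Last Wednesday of April 2031: Apr 30 2031.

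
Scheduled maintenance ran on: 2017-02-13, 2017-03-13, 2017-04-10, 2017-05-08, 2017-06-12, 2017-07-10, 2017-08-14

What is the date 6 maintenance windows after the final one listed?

These are Mondays at 28- or 35-day spacing (28, 28, 28, 35, 28, 35).
The pattern: 2nd Monday of the month.
2nd Monday of September 2017: 2017-09-11.
2nd Monday of October 2017: 2017-10-09.
2nd Monday of November 2017: 2017-11-13.
December 2017 — 2nd Monday is 2017-12-11.
January 2018 — 2nd Monday is 2018-01-08.
February 2018 — 2nd Monday is 2018-02-12.

2018-02-12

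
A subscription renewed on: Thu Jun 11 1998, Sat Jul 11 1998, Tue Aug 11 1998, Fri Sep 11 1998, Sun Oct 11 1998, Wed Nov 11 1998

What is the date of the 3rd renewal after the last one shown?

Thu Feb 11 1999

Each date is the 11th; the gaps (30, 31, 31, 30, 31) track the month lengths.
The rule is the 11th of each month.
Next: December 1998 → Fri Dec 11 1998.
January 1999: Mon Jan 11 1999.
February 1999: Thu Feb 11 1999.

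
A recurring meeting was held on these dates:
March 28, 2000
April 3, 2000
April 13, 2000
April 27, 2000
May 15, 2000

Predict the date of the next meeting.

June 6, 2000

The spacing grows by 4 each time: 6, 10, 14, 18 days.
Next gap: 22 days. May 15, 2000 + 22 days = June 6, 2000.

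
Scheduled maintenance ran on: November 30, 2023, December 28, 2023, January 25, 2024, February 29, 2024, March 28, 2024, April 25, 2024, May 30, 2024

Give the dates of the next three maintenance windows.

These are Thursdays with 28, 28, 35, 28, 28, 35-day gaps.
Each is the final Thursday of its month — November 30, 2023 is past the 28th, so '4th Thursday' doesn't fit.
Last Thursday of June 2024: June 27, 2024.
Last Thursday of July 2024: July 25, 2024.
Last Thursday of August 2024: August 29, 2024.

June 27, 2024; July 25, 2024; August 29, 2024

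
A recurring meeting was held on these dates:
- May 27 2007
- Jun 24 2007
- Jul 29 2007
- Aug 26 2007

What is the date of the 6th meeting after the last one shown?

All Sundays; the gaps (28, 35, 28) vary with month length.
This is the last Sunday of each month.
Last Sunday of September 2007: Sep 30 2007.
Last Sunday of October 2007: Oct 28 2007.
Last Sunday of November 2007: Nov 25 2007.
Last Sunday of December 2007: Dec 30 2007.
Last Sunday of January 2008: Jan 27 2008.
February 2008 ends with Sunday Feb 24 2008.

Feb 24 2008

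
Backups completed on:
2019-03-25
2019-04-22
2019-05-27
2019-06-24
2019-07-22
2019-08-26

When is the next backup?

2019-09-23

Gaps: 28, 35, 28, 28, 35 days — a mix of 28 and 35. Every date is a Monday.
Each is the 4th Monday of its month.
September 2019 — 4th Monday is 2019-09-23.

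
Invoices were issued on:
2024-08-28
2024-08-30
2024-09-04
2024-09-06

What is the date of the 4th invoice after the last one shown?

Every event lands on a Wednesday or Friday (gaps cycle 2, 5, 2).
So the schedule is: every Wednesday and Friday.
Next Wednesday: 2024-09-11.
The following Friday is 2024-09-13.
The following Wednesday is 2024-09-18.
Next Friday: 2024-09-20.

2024-09-20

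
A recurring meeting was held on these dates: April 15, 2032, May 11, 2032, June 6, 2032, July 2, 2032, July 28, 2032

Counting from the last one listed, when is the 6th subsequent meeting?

The spacing is 26, 26, 26, 26 days — always 26 days.
July 28, 2032 + 26 days = August 23, 2032.
August 23, 2032 + 26 days = September 18, 2032.
September 18, 2032 + 26 days = October 14, 2032.
October 14, 2032 + 26 days = November 9, 2032.
November 9, 2032 + 26 days = December 5, 2032.
December 5, 2032 + 26 days = December 31, 2032.

December 31, 2032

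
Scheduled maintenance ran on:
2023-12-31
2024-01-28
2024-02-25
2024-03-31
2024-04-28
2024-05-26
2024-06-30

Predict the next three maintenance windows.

2024-07-28, 2024-08-25, 2024-09-29

Every date is a Sunday; gaps 28, 28, 35, 28, 28, 35 days.
Each is the last Sunday of its month (at least one falls on the 29th or later, ruling out '4th Sunday').
July 2024 ends with Sunday 2024-07-28.
Last Sunday of August 2024: 2024-08-25.
September 2024 ends with Sunday 2024-09-29.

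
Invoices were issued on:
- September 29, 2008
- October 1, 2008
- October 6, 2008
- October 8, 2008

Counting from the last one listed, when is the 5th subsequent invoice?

October 27, 2008

Every event lands on a Monday or Wednesday (gaps cycle 2, 5, 2).
So the schedule is: every Monday and Wednesday.
The following Monday is October 13, 2008.
The following Wednesday is October 15, 2008.
The following Monday is October 20, 2008.
Next Wednesday: October 22, 2008.
Next Monday: October 27, 2008.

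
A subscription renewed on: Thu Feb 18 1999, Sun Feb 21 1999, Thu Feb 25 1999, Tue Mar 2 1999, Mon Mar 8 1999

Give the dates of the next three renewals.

Mon Mar 15 1999, Tue Mar 23 1999, Thu Apr 1 1999

Intervals are 3, 4, 5, 6 days — an arithmetic progression with common difference 1.
Next gap: 7 days. Mon Mar 8 1999 + 7 days = Mon Mar 15 1999.
Next gap: 8 days. Mon Mar 15 1999 + 8 days = Tue Mar 23 1999.
Next gap: 9 days. Tue Mar 23 1999 + 9 days = Thu Apr 1 1999.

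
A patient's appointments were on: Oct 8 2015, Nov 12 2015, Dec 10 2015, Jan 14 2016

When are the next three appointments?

These are Thursdays at 28- or 35-day spacing (35, 28, 35).
The pattern: 2nd Thursday of the month.
February 2016 — 2nd Thursday is Feb 11 2016.
2nd Thursday of March 2016: Mar 10 2016.
April 2016 — 2nd Thursday is Apr 14 2016.

Feb 11 2016, Mar 10 2016, Apr 14 2016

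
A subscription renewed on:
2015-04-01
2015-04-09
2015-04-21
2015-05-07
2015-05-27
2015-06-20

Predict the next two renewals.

2015-07-18, 2015-08-19

Gaps: 8, 12, 16, 20, 24 days — each gap is 4 larger than the previous one.
Next gap: 28 days. 2015-06-20 + 28 days = 2015-07-18.
Next gap: 32 days. 2015-07-18 + 32 days = 2015-08-19.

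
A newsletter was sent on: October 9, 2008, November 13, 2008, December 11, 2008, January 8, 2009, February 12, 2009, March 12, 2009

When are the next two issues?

All dates are Thursdays, 35, 28, 28, 35, 28 days apart.
Specifically, the 2nd Thursday of each month.
2nd Thursday of April 2009: April 9, 2009.
May 2009 — 2nd Thursday is May 14, 2009.

April 9, 2009; May 14, 2009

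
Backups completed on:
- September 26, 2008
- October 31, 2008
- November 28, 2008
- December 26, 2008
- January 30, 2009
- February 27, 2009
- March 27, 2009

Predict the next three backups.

April 24, 2009; May 29, 2009; June 26, 2009

Every date is a Friday; gaps 35, 28, 28, 35, 28, 28 days.
Each is the last Friday of its month (at least one falls on the 29th or later, ruling out '4th Friday').
Last Friday of April 2009: April 24, 2009.
May 2009 ends with Friday May 29, 2009.
June 2009 ends with Friday June 26, 2009.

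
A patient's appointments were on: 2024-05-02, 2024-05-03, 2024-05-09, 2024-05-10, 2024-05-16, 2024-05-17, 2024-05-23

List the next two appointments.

The gap pattern 1, 6, 1, 6, 1, 6 repeats every 2 events.
These are the Thursdays and Fridays of each week.
Next Friday: 2024-05-24.
The following Thursday is 2024-05-30.

2024-05-24, 2024-05-30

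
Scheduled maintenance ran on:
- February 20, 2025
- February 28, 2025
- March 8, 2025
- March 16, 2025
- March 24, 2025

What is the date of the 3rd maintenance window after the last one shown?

The spacing is 8, 8, 8, 8 days — always 8 days.
March 24, 2025 + 8 days = April 1, 2025.
April 1, 2025 + 8 days = April 9, 2025.
April 9, 2025 + 8 days = April 17, 2025.

April 17, 2025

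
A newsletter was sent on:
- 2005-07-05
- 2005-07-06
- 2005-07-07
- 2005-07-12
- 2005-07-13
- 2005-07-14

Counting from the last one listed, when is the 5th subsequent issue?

Gaps: 1, 1, 5, 1, 1 days — not constant, but cyclic with period 3.
The events fall on every Tuesday, Wednesday and Thursday.
The following Tuesday is 2005-07-19.
Next Wednesday: 2005-07-20.
The following Thursday is 2005-07-21.
Next Tuesday: 2005-07-26.
The following Wednesday is 2005-07-27.

2005-07-27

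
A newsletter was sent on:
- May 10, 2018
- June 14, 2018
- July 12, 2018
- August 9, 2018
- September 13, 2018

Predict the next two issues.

October 11, 2018; November 8, 2018

Gaps: 35, 28, 28, 35 days — a mix of 28 and 35. Every date is a Thursday.
Each is the 2nd Thursday of its month.
October 2018 — 2nd Thursday is October 11, 2018.
November 2018 — 2nd Thursday is November 8, 2018.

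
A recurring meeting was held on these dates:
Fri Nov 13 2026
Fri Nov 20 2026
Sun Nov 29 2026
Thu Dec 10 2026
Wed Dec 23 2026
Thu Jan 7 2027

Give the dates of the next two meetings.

Sun Jan 24 2027, Fri Feb 12 2027

Gaps: 7, 9, 11, 13, 15 days — each gap is 2 larger than the previous one.
Next gap: 17 days. Thu Jan 7 2027 + 17 days = Sun Jan 24 2027.
Next gap: 19 days. Sun Jan 24 2027 + 19 days = Fri Feb 12 2027.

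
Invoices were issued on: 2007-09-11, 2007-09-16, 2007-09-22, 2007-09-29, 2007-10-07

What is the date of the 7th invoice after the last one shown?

2007-12-30

The spacing grows by 1 each time: 5, 6, 7, 8 days.
Next gap: 9 days. 2007-10-07 + 9 days = 2007-10-16.
Next gap: 10 days. 2007-10-16 + 10 days = 2007-10-26.
Next gap: 11 days. 2007-10-26 + 11 days = 2007-11-06.
Next gap: 12 days. 2007-11-06 + 12 days = 2007-11-18.
Next gap: 13 days. 2007-11-18 + 13 days = 2007-12-01.
Next gap: 14 days. 2007-12-01 + 14 days = 2007-12-15.
Next gap: 15 days. 2007-12-15 + 15 days = 2007-12-30.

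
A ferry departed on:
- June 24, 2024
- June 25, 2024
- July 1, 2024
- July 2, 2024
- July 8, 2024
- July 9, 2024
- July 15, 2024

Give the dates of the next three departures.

July 16, 2024; July 22, 2024; July 23, 2024

Gaps: 1, 6, 1, 6, 1, 6 days — not constant, but cyclic with period 2.
The events fall on every Monday and Tuesday.
The following Tuesday is July 16, 2024.
Next Monday: July 22, 2024.
The following Tuesday is July 23, 2024.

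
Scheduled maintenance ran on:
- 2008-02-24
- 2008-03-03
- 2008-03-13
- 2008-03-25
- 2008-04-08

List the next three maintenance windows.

2008-04-24, 2008-05-12, 2008-06-01

Intervals are 8, 10, 12, 14 days — an arithmetic progression with common difference 2.
Next gap: 16 days. 2008-04-08 + 16 days = 2008-04-24.
Next gap: 18 days. 2008-04-24 + 18 days = 2008-05-12.
Next gap: 20 days. 2008-05-12 + 20 days = 2008-06-01.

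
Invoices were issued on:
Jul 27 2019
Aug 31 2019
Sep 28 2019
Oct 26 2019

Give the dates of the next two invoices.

Nov 30 2019, Dec 28 2019

All Saturdays; the gaps (35, 28, 28) vary with month length.
This is the last Saturday of each month.
November 2019 ends with Saturday Nov 30 2019.
December 2019 ends with Saturday Dec 28 2019.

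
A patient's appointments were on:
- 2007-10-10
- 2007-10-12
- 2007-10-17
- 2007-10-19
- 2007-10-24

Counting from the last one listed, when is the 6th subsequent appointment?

2007-11-14

Gaps: 2, 5, 2, 5 days — not constant, but cyclic with period 2.
The events fall on every Wednesday and Friday.
The following Friday is 2007-10-26.
The following Wednesday is 2007-10-31.
Next Friday: 2007-11-02.
The following Wednesday is 2007-11-07.
The following Friday is 2007-11-09.
The following Wednesday is 2007-11-14.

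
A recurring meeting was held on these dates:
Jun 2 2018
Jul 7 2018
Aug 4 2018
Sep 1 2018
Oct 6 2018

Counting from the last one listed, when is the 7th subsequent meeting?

All dates are Saturdays, 35, 28, 28, 35 days apart.
Specifically, the 1st Saturday of each month.
1st Saturday of November 2018: Nov 3 2018.
1st Saturday of December 2018: Dec 1 2018.
1st Saturday of January 2019: Jan 5 2019.
February 2019 — 1st Saturday is Feb 2 2019.
March 2019 — 1st Saturday is Mar 2 2019.
April 2019 — 1st Saturday is Apr 6 2019.
May 2019 — 1st Saturday is May 4 2019.

May 4 2019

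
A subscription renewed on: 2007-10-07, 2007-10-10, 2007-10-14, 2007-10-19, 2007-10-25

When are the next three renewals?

Intervals are 3, 4, 5, 6 days — an arithmetic progression with common difference 1.
Next gap: 7 days. 2007-10-25 + 7 days = 2007-11-01.
Next gap: 8 days. 2007-11-01 + 8 days = 2007-11-09.
Next gap: 9 days. 2007-11-09 + 9 days = 2007-11-18.

2007-11-01, 2007-11-09, 2007-11-18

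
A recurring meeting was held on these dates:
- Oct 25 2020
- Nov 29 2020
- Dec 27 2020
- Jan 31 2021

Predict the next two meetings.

Feb 28 2021, Mar 28 2021

These are Sundays with 35, 28, 35-day gaps.
Each is the final Sunday of its month — Nov 29 2020 is past the 28th, so '4th Sunday' doesn't fit.
February 2021 ends with Sunday Feb 28 2021.
Last Sunday of March 2021: Mar 28 2021.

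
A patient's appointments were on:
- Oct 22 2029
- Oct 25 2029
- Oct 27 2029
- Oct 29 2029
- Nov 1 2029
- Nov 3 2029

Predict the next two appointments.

Every event lands on a Monday or Thursday or Saturday (gaps cycle 3, 2, 2, 3, 2).
So the schedule is: every Monday, Thursday and Saturday.
The following Monday is Nov 5 2029.
The following Thursday is Nov 8 2029.

Nov 5 2029, Nov 8 2029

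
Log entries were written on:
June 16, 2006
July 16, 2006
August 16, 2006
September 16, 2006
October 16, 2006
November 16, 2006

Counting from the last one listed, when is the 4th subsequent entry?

March 16, 2007

Gaps: 30, 31, 31, 30, 31 days — not constant. Every event is on the 16th of the month.
Pattern: the 16th of each month.
December 2006: December 16, 2006.
Next: January 2007 → January 16, 2007.
February 2007: February 16, 2007.
March 2007: March 16, 2007.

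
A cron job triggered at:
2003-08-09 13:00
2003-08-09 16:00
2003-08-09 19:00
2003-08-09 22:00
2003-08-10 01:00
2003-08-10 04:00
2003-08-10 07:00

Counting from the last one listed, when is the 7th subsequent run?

2003-08-11 04:00

Spacing: 3, 3, 3, 3, 3, 3 h — constant 3 h.
2003-08-10 07:00 + 3 h = 2003-08-10 10:00.
2003-08-10 10:00 + 3 h = 2003-08-10 13:00.
2003-08-10 13:00 + 3 h = 2003-08-10 16:00.
2003-08-10 16:00 + 3 h = 2003-08-10 19:00.
2003-08-10 19:00 + 3 h = 2003-08-10 22:00.
2003-08-10 22:00 + 3 h = 2003-08-11 01:00.
2003-08-11 01:00 + 3 h = 2003-08-11 04:00.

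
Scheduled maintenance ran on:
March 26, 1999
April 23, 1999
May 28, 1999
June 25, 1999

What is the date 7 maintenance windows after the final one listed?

All dates are Fridays, 28, 35, 28 days apart.
Specifically, the 4th Friday of each month.
July 1999 — 4th Friday is July 23, 1999.
4th Friday of August 1999: August 27, 1999.
September 1999 — 4th Friday is September 24, 1999.
4th Friday of October 1999: October 22, 1999.
November 1999 — 4th Friday is November 26, 1999.
4th Friday of December 1999: December 24, 1999.
4th Friday of January 2000: January 28, 2000.

January 28, 2000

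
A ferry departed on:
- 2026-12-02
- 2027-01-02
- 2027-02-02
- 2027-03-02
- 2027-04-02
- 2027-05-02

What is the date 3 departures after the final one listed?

2027-08-02

The day-of-month is always 2 (31, 31, 28, 31, 30 days between events).
So this recurs on the 2nd of each month.
Next: June 2027 → 2027-06-02.
July 2027: 2027-07-02.
Next: August 2027 → 2027-08-02.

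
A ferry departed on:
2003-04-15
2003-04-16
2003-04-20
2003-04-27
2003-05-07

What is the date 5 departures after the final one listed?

2003-08-10

The spacing grows by 3 each time: 1, 4, 7, 10 days.
Next gap: 13 days. 2003-05-07 + 13 days = 2003-05-20.
Next gap: 16 days. 2003-05-20 + 16 days = 2003-06-05.
Next gap: 19 days. 2003-06-05 + 19 days = 2003-06-24.
Next gap: 22 days. 2003-06-24 + 22 days = 2003-07-16.
Next gap: 25 days. 2003-07-16 + 25 days = 2003-08-10.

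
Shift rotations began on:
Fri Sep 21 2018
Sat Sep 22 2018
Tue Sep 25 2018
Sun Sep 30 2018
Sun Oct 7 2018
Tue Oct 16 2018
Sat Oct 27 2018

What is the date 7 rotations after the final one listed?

Sat Mar 9 2019

Intervals are 1, 3, 5, 7, 9, 11 days — an arithmetic progression with common difference 2.
Next gap: 13 days. Sat Oct 27 2018 + 13 days = Fri Nov 9 2018.
Next gap: 15 days. Fri Nov 9 2018 + 15 days = Sat Nov 24 2018.
Next gap: 17 days. Sat Nov 24 2018 + 17 days = Tue Dec 11 2018.
Next gap: 19 days. Tue Dec 11 2018 + 19 days = Sun Dec 30 2018.
Next gap: 21 days. Sun Dec 30 2018 + 21 days = Sun Jan 20 2019.
Next gap: 23 days. Sun Jan 20 2019 + 23 days = Tue Feb 12 2019.
Next gap: 25 days. Tue Feb 12 2019 + 25 days = Sat Mar 9 2019.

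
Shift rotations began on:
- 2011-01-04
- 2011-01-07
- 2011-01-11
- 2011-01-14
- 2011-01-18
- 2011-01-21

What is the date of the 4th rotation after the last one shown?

The gap pattern 3, 4, 3, 4, 3 repeats every 2 events.
These are the Tuesdays and Fridays of each week.
The following Tuesday is 2011-01-25.
Next Friday: 2011-01-28.
Next Tuesday: 2011-02-01.
The following Friday is 2011-02-04.

2011-02-04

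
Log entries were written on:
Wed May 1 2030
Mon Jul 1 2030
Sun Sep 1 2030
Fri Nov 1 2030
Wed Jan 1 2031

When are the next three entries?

Sat Mar 1 2031, Thu May 1 2031, Tue Jul 1 2031

The day-of-month is always 1 (61, 62, 61, 61 days between events).
So this recurs on the 1st of every 2 months.
Next: March 2031 → Sat Mar 1 2031.
Next: May 2031 → Thu May 1 2031.
July 2031: Tue Jul 1 2031.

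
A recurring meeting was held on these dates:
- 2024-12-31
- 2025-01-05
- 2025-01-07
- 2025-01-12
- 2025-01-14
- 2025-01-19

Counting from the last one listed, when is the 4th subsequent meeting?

2025-02-02

The gap pattern 5, 2, 5, 2, 5 repeats every 2 events.
These are the Tuesdays and Sundays of each week.
The following Tuesday is 2025-01-21.
Next Sunday: 2025-01-26.
Next Tuesday: 2025-01-28.
Next Sunday: 2025-02-02.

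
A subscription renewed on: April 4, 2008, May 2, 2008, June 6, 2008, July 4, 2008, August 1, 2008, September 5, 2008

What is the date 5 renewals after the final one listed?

February 6, 2009

These are Fridays at 28- or 35-day spacing (28, 35, 28, 28, 35).
The pattern: 1st Friday of the month.
1st Friday of October 2008: October 3, 2008.
November 2008 — 1st Friday is November 7, 2008.
December 2008 — 1st Friday is December 5, 2008.
1st Friday of January 2009: January 2, 2009.
1st Friday of February 2009: February 6, 2009.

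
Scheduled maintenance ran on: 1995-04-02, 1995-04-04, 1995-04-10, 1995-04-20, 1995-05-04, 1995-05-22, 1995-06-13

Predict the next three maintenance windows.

Gaps: 2, 6, 10, 14, 18, 22 days — each gap is 4 larger than the previous one.
Next gap: 26 days. 1995-06-13 + 26 days = 1995-07-09.
Next gap: 30 days. 1995-07-09 + 30 days = 1995-08-08.
Next gap: 34 days. 1995-08-08 + 34 days = 1995-09-11.

1995-07-09, 1995-08-08, 1995-09-11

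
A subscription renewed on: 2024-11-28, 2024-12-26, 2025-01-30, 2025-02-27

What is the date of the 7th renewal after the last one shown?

Every date is a Thursday; gaps 28, 35, 28 days.
Each is the last Thursday of its month (at least one falls on the 29th or later, ruling out '4th Thursday').
Last Thursday of March 2025: 2025-03-27.
Last Thursday of April 2025: 2025-04-24.
May 2025 ends with Thursday 2025-05-29.
Last Thursday of June 2025: 2025-06-26.
July 2025 ends with Thursday 2025-07-31.
August 2025 ends with Thursday 2025-08-28.
Last Thursday of September 2025: 2025-09-25.

2025-09-25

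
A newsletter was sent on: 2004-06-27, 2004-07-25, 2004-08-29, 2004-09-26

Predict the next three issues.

2004-10-31, 2004-11-28, 2004-12-26

These are Sundays with 28, 35, 28-day gaps.
Each is the final Sunday of its month — 2004-08-29 is past the 28th, so '4th Sunday' doesn't fit.
Last Sunday of October 2004: 2004-10-31.
Last Sunday of November 2004: 2004-11-28.
Last Sunday of December 2004: 2004-12-26.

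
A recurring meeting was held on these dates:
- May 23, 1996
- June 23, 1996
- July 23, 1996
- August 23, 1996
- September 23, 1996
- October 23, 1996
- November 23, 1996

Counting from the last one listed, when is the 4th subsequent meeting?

Gaps: 31, 30, 31, 31, 30, 31 days — not constant. Every event is on the 23rd of the month.
Pattern: the 23rd of each month.
Next: December 1996 → December 23, 1996.
Next: January 1997 → January 23, 1997.
Next: February 1997 → February 23, 1997.
March 1997: March 23, 1997.

March 23, 1997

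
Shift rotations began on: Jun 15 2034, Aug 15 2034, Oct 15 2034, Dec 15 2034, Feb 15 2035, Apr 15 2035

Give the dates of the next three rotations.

Each date is the 15th; the gaps (61, 61, 61, 62, 59) track the month lengths.
The rule is the 15th of every 2 months.
Next: June 2035 → Jun 15 2035.
August 2035: Aug 15 2035.
Next: October 2035 → Oct 15 2035.

Jun 15 2035, Aug 15 2035, Oct 15 2035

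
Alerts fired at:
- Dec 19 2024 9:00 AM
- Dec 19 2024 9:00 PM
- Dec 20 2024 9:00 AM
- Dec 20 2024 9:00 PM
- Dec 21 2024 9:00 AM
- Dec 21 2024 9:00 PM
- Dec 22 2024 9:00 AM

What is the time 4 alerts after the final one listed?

Dec 24 2024 9:00 AM

The interval is a steady 12 hours (12, 12, 12, 12, 12, 12).
Dec 22 2024 9:00 AM + 12 h = Dec 22 2024 9:00 PM.
Dec 22 2024 9:00 PM + 12 h = Dec 23 2024 9:00 AM.
Dec 23 2024 9:00 AM + 12 h = Dec 23 2024 9:00 PM.
Dec 23 2024 9:00 PM + 12 h = Dec 24 2024 9:00 AM.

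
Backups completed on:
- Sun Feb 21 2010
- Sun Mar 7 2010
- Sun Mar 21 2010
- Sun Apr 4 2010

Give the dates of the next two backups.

Sun Apr 18 2010, Sun May 2 2010

Every event comes 14 days after the last (14, 14, 14).
Sun Apr 4 2010 + 14 days = Sun Apr 18 2010.
Sun Apr 18 2010 + 14 days = Sun May 2 2010.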